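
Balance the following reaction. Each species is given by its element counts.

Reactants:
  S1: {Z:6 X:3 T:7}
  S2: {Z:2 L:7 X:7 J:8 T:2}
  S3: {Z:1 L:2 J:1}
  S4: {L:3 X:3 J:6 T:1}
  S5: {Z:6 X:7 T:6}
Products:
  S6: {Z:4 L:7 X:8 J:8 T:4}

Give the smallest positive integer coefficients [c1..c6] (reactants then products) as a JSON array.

Z: 1·6+5·2+2·1+1·0+1·6 = 24 | 6·4 = 24
L: 1·0+5·7+2·2+1·3+1·0 = 42 | 6·7 = 42
X: 1·3+5·7+2·0+1·3+1·7 = 48 | 6·8 = 48
J: 1·0+5·8+2·1+1·6+1·0 = 48 | 6·8 = 48
T: 1·7+5·2+2·0+1·1+1·6 = 24 | 6·4 = 24
gcd(1,5,2,1,1,6) = 1

Coefficients: [1, 5, 2, 1, 1, 6]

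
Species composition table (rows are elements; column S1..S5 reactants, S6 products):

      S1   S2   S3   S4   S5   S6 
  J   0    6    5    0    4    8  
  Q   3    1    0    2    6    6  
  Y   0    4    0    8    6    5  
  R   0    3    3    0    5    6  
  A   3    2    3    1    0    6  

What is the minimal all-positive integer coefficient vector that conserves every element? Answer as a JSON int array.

Coefficients: [5, 1, 6, 1, 3, 6]

J: 5·0+1·6+6·5+1·0+3·4 = 48 | 6·8 = 48
Q: 5·3+1·1+6·0+1·2+3·6 = 36 | 6·6 = 36
Y: 5·0+1·4+6·0+1·8+3·6 = 30 | 6·5 = 30
R: 5·0+1·3+6·3+1·0+3·5 = 36 | 6·6 = 36
A: 5·3+1·2+6·3+1·1+3·0 = 36 | 6·6 = 36
gcd(5,1,6,1,3,6) = 1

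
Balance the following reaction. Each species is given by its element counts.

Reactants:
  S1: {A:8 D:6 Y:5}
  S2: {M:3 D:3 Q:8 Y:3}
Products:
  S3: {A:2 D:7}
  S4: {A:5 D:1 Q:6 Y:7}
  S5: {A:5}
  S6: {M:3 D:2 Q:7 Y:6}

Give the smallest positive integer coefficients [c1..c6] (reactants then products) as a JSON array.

A: 5·8+6·0 = 40 | 5·2+1·5+5·5+6·0 = 40
M: 5·0+6·3 = 18 | 5·0+1·0+5·0+6·3 = 18
D: 5·6+6·3 = 48 | 5·7+1·1+5·0+6·2 = 48
Q: 5·0+6·8 = 48 | 5·0+1·6+5·0+6·7 = 48
Y: 5·5+6·3 = 43 | 5·0+1·7+5·0+6·6 = 43
gcd(5,6,5,1,5,6) = 1

Coefficients: [5, 6, 5, 1, 5, 6]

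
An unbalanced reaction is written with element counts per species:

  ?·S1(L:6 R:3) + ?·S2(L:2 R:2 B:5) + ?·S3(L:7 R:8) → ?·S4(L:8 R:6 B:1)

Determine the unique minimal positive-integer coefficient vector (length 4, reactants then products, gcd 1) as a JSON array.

L: 4·6+1·2+2·7 = 40 | 5·8 = 40
R: 4·3+1·2+2·8 = 30 | 5·6 = 30
B: 4·0+1·5+2·0 = 5 | 5·1 = 5
gcd(4,1,2,5) = 1

Coefficients: [4, 1, 2, 5]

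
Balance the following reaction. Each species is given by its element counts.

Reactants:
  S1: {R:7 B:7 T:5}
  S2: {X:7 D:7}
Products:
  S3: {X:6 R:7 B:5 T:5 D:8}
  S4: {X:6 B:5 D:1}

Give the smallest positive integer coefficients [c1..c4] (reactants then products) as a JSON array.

X: 5·0+6·7 = 42 | 5·6+2·6 = 42
R: 5·7+6·0 = 35 | 5·7+2·0 = 35
B: 5·7+6·0 = 35 | 5·5+2·5 = 35
T: 5·5+6·0 = 25 | 5·5+2·0 = 25
D: 5·0+6·7 = 42 | 5·8+2·1 = 42
gcd(5,6,5,2) = 1

Coefficients: [5, 6, 5, 2]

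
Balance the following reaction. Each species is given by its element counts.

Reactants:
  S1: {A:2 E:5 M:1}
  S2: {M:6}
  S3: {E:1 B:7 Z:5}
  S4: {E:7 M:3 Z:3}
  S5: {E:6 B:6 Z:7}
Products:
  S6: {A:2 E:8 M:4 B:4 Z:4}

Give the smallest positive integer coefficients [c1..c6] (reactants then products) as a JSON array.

A: 5·2+2·0+2·0+1·0+1·0 = 10 | 5·2 = 10
E: 5·5+2·0+2·1+1·7+1·6 = 40 | 5·8 = 40
M: 5·1+2·6+2·0+1·3+1·0 = 20 | 5·4 = 20
B: 5·0+2·0+2·7+1·0+1·6 = 20 | 5·4 = 20
Z: 5·0+2·0+2·5+1·3+1·7 = 20 | 5·4 = 20
gcd(5,2,2,1,1,5) = 1

Coefficients: [5, 2, 2, 1, 1, 5]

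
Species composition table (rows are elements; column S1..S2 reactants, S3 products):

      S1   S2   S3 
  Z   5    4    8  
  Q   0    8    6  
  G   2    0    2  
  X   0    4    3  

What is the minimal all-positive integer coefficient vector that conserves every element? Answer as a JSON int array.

Coefficients: [4, 3, 4]

Z: 4·5+3·4 = 32 | 4·8 = 32
Q: 4·0+3·8 = 24 | 4·6 = 24
G: 4·2+3·0 = 8 | 4·2 = 8
X: 4·0+3·4 = 12 | 4·3 = 12
gcd(4,3,4) = 1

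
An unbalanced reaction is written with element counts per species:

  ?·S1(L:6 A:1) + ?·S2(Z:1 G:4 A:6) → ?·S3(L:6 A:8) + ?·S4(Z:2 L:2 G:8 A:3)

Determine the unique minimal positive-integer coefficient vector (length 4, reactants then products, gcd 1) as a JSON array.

Coefficients: [5, 6, 4, 3]

Z: 5·0+6·1 = 6 | 4·0+3·2 = 6
L: 5·6+6·0 = 30 | 4·6+3·2 = 30
G: 5·0+6·4 = 24 | 4·0+3·8 = 24
A: 5·1+6·6 = 41 | 4·8+3·3 = 41
gcd(5,6,4,3) = 1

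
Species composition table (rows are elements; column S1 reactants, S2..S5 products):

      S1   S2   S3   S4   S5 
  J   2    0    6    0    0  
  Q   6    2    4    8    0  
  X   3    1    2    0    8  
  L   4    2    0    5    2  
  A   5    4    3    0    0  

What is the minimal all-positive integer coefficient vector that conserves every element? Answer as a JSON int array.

J: 6·2 = 12 | 6·0+2·6+2·0+1·0 = 12
Q: 6·6 = 36 | 6·2+2·4+2·8+1·0 = 36
X: 6·3 = 18 | 6·1+2·2+2·0+1·8 = 18
L: 6·4 = 24 | 6·2+2·0+2·5+1·2 = 24
A: 6·5 = 30 | 6·4+2·3+2·0+1·0 = 30
gcd(6,6,2,2,1) = 1

Coefficients: [6, 6, 2, 2, 1]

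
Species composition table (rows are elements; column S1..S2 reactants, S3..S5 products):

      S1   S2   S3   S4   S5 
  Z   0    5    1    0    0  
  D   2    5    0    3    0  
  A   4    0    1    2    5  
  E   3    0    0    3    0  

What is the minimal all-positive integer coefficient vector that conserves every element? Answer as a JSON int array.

Coefficients: [5, 1, 5, 5, 1]

Z: 5·0+1·5 = 5 | 5·1+5·0+1·0 = 5
D: 5·2+1·5 = 15 | 5·0+5·3+1·0 = 15
A: 5·4+1·0 = 20 | 5·1+5·2+1·5 = 20
E: 5·3+1·0 = 15 | 5·0+5·3+1·0 = 15
gcd(5,1,5,5,1) = 1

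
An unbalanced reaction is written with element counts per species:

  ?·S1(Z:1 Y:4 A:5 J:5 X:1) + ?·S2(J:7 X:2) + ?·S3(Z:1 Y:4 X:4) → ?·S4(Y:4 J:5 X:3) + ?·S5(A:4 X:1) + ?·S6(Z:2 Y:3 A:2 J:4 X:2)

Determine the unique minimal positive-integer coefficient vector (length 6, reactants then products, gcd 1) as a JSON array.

Coefficients: [4, 3, 4, 5, 3, 4]

Z: 4·1+3·0+4·1 = 8 | 5·0+3·0+4·2 = 8
Y: 4·4+3·0+4·4 = 32 | 5·4+3·0+4·3 = 32
A: 4·5+3·0+4·0 = 20 | 5·0+3·4+4·2 = 20
J: 4·5+3·7+4·0 = 41 | 5·5+3·0+4·4 = 41
X: 4·1+3·2+4·4 = 26 | 5·3+3·1+4·2 = 26
gcd(4,3,4,5,3,4) = 1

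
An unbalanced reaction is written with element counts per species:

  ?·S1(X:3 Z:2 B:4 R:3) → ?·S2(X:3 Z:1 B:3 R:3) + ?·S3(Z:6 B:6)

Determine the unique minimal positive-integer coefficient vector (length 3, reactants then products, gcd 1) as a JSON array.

Coefficients: [6, 6, 1]

X: 6·3 = 18 | 6·3+1·0 = 18
Z: 6·2 = 12 | 6·1+1·6 = 12
B: 6·4 = 24 | 6·3+1·6 = 24
R: 6·3 = 18 | 6·3+1·0 = 18
gcd(6,6,1) = 1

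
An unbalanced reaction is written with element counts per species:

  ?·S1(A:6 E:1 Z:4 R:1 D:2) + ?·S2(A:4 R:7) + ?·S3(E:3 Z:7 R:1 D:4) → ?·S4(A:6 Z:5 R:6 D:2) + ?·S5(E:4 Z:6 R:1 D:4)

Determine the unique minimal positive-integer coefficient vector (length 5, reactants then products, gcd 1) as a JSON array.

A: 2·6+3·4+6·0 = 24 | 4·6+5·0 = 24
E: 2·1+3·0+6·3 = 20 | 4·0+5·4 = 20
Z: 2·4+3·0+6·7 = 50 | 4·5+5·6 = 50
R: 2·1+3·7+6·1 = 29 | 4·6+5·1 = 29
D: 2·2+3·0+6·4 = 28 | 4·2+5·4 = 28
gcd(2,3,6,4,5) = 1

Coefficients: [2, 3, 6, 4, 5]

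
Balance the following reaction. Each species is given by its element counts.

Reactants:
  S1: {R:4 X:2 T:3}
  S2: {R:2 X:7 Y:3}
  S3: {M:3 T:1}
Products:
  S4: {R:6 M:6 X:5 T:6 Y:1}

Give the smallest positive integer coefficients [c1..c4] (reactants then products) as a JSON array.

Coefficients: [4, 1, 6, 3]

R: 4·4+1·2+6·0 = 18 | 3·6 = 18
M: 4·0+1·0+6·3 = 18 | 3·6 = 18
X: 4·2+1·7+6·0 = 15 | 3·5 = 15
T: 4·3+1·0+6·1 = 18 | 3·6 = 18
Y: 4·0+1·3+6·0 = 3 | 3·1 = 3
gcd(4,1,6,3) = 1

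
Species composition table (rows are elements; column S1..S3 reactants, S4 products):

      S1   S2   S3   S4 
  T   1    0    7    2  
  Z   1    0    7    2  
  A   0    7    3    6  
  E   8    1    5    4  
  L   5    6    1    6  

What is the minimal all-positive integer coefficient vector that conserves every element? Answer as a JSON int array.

Coefficients: [1, 3, 1, 4]

T: 1·1+3·0+1·7 = 8 | 4·2 = 8
Z: 1·1+3·0+1·7 = 8 | 4·2 = 8
A: 1·0+3·7+1·3 = 24 | 4·6 = 24
E: 1·8+3·1+1·5 = 16 | 4·4 = 16
L: 1·5+3·6+1·1 = 24 | 4·6 = 24
gcd(1,3,1,4) = 1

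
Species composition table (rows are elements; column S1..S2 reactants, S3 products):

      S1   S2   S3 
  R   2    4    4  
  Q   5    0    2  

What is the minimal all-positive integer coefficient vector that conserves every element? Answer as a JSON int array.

Coefficients: [2, 4, 5]

R: 2·2+4·4 = 20 | 5·4 = 20
Q: 2·5+4·0 = 10 | 5·2 = 10
gcd(2,4,5) = 1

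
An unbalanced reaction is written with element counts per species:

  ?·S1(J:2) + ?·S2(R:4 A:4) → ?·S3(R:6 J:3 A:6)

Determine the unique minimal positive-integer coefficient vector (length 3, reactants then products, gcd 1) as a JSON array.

R: 3·0+3·4 = 12 | 2·6 = 12
J: 3·2+3·0 = 6 | 2·3 = 6
A: 3·0+3·4 = 12 | 2·6 = 12
gcd(3,3,2) = 1

Coefficients: [3, 3, 2]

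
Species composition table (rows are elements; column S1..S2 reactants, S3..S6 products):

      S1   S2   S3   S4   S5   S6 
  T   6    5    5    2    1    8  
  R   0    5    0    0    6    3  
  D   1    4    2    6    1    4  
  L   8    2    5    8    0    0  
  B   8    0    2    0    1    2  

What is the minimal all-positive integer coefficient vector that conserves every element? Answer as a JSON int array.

T: 2·6+6·5 = 42 | 4·5+1·2+4·1+2·8 = 42
R: 2·0+6·5 = 30 | 4·0+1·0+4·6+2·3 = 30
D: 2·1+6·4 = 26 | 4·2+1·6+4·1+2·4 = 26
L: 2·8+6·2 = 28 | 4·5+1·8+4·0+2·0 = 28
B: 2·8+6·0 = 16 | 4·2+1·0+4·1+2·2 = 16
gcd(2,6,4,1,4,2) = 1

Coefficients: [2, 6, 4, 1, 4, 2]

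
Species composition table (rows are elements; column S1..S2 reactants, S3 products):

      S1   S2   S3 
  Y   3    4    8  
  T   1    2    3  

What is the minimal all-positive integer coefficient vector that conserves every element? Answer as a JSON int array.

Y: 4·3+1·4 = 16 | 2·8 = 16
T: 4·1+1·2 = 6 | 2·3 = 6
gcd(4,1,2) = 1

Coefficients: [4, 1, 2]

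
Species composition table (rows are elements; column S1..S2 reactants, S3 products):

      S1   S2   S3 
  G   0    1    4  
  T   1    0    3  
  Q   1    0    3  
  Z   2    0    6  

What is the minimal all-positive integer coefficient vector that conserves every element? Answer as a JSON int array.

G: 3·0+4·1 = 4 | 1·4 = 4
T: 3·1+4·0 = 3 | 1·3 = 3
Q: 3·1+4·0 = 3 | 1·3 = 3
Z: 3·2+4·0 = 6 | 1·6 = 6
gcd(3,4,1) = 1

Coefficients: [3, 4, 1]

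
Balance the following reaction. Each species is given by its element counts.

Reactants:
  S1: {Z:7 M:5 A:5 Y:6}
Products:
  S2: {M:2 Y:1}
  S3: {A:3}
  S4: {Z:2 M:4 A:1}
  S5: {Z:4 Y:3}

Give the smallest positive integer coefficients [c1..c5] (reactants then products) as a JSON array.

Coefficients: [2, 3, 3, 1, 3]

Z: 2·7 = 14 | 3·0+3·0+1·2+3·4 = 14
M: 2·5 = 10 | 3·2+3·0+1·4+3·0 = 10
A: 2·5 = 10 | 3·0+3·3+1·1+3·0 = 10
Y: 2·6 = 12 | 3·1+3·0+1·0+3·3 = 12
gcd(2,3,3,1,3) = 1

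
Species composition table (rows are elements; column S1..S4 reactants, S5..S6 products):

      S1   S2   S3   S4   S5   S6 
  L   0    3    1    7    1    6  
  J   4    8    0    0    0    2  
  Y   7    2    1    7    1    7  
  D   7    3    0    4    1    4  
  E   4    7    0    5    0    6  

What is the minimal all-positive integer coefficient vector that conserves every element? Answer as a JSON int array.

L: 1·0+1·3+4·1+5·7 = 42 | 6·1+6·6 = 42
J: 1·4+1·8+4·0+5·0 = 12 | 6·0+6·2 = 12
Y: 1·7+1·2+4·1+5·7 = 48 | 6·1+6·7 = 48
D: 1·7+1·3+4·0+5·4 = 30 | 6·1+6·4 = 30
E: 1·4+1·7+4·0+5·5 = 36 | 6·0+6·6 = 36
gcd(1,1,4,5,6,6) = 1

Coefficients: [1, 1, 4, 5, 6, 6]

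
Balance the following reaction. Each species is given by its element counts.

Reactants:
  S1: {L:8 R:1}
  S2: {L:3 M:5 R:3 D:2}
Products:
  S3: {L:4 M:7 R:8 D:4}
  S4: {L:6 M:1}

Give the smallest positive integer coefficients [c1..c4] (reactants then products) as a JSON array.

L: 2·8+2·3 = 22 | 1·4+3·6 = 22
M: 2·0+2·5 = 10 | 1·7+3·1 = 10
R: 2·1+2·3 = 8 | 1·8+3·0 = 8
D: 2·0+2·2 = 4 | 1·4+3·0 = 4
gcd(2,2,1,3) = 1

Coefficients: [2, 2, 1, 3]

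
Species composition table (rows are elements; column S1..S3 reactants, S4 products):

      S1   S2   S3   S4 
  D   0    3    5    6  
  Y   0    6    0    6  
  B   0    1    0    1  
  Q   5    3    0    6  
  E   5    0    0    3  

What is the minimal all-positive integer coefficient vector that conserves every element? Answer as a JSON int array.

Coefficients: [3, 5, 3, 5]

D: 3·0+5·3+3·5 = 30 | 5·6 = 30
Y: 3·0+5·6+3·0 = 30 | 5·6 = 30
B: 3·0+5·1+3·0 = 5 | 5·1 = 5
Q: 3·5+5·3+3·0 = 30 | 5·6 = 30
E: 3·5+5·0+3·0 = 15 | 5·3 = 15
gcd(3,5,3,5) = 1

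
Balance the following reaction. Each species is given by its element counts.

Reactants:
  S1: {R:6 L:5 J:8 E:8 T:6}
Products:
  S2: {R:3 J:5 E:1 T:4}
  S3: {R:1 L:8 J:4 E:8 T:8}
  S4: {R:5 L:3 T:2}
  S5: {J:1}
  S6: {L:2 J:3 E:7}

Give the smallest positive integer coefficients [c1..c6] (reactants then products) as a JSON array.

R: 6·6 = 36 | 5·3+1·1+4·5+4·0+5·0 = 36
L: 6·5 = 30 | 5·0+1·8+4·3+4·0+5·2 = 30
J: 6·8 = 48 | 5·5+1·4+4·0+4·1+5·3 = 48
E: 6·8 = 48 | 5·1+1·8+4·0+4·0+5·7 = 48
T: 6·6 = 36 | 5·4+1·8+4·2+4·0+5·0 = 36
gcd(6,5,1,4,4,5) = 1

Coefficients: [6, 5, 1, 4, 4, 5]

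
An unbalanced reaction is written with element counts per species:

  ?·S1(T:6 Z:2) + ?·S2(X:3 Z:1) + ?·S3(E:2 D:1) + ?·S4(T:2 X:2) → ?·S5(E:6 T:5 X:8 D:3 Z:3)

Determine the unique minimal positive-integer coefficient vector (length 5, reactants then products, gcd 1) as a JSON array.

E: 1·0+4·0+6·2+2·0 = 12 | 2·6 = 12
T: 1·6+4·0+6·0+2·2 = 10 | 2·5 = 10
X: 1·0+4·3+6·0+2·2 = 16 | 2·8 = 16
D: 1·0+4·0+6·1+2·0 = 6 | 2·3 = 6
Z: 1·2+4·1+6·0+2·0 = 6 | 2·3 = 6
gcd(1,4,6,2,2) = 1

Coefficients: [1, 4, 6, 2, 2]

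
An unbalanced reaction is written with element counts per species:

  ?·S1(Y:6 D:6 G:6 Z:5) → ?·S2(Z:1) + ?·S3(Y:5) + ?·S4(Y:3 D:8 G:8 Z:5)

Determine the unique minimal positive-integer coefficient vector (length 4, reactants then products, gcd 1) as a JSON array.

Coefficients: [4, 5, 3, 3]

Y: 4·6 = 24 | 5·0+3·5+3·3 = 24
D: 4·6 = 24 | 5·0+3·0+3·8 = 24
G: 4·6 = 24 | 5·0+3·0+3·8 = 24
Z: 4·5 = 20 | 5·1+3·0+3·5 = 20
gcd(4,5,3,3) = 1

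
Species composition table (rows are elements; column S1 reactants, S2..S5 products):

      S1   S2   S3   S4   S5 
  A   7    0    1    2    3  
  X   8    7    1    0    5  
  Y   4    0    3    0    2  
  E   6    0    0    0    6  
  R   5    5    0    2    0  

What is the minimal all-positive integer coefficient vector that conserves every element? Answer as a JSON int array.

Coefficients: [3, 1, 2, 5, 3]

A: 3·7 = 21 | 1·0+2·1+5·2+3·3 = 21
X: 3·8 = 24 | 1·7+2·1+5·0+3·5 = 24
Y: 3·4 = 12 | 1·0+2·3+5·0+3·2 = 12
E: 3·6 = 18 | 1·0+2·0+5·0+3·6 = 18
R: 3·5 = 15 | 1·5+2·0+5·2+3·0 = 15
gcd(3,1,2,5,3) = 1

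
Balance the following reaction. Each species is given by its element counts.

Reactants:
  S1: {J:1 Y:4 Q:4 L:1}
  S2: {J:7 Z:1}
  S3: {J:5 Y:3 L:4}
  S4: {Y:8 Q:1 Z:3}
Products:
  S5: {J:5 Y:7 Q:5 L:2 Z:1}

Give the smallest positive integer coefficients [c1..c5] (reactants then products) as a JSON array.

J: 6·1+2·7+1·5+1·0 = 25 | 5·5 = 25
Y: 6·4+2·0+1·3+1·8 = 35 | 5·7 = 35
Q: 6·4+2·0+1·0+1·1 = 25 | 5·5 = 25
L: 6·1+2·0+1·4+1·0 = 10 | 5·2 = 10
Z: 6·0+2·1+1·0+1·3 = 5 | 5·1 = 5
gcd(6,2,1,1,5) = 1

Coefficients: [6, 2, 1, 1, 5]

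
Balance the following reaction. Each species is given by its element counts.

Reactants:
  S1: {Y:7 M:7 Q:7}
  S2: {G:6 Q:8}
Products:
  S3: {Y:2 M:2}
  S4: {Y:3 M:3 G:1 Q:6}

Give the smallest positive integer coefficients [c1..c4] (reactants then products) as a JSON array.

Coefficients: [4, 1, 5, 6]

Y: 4·7+1·0 = 28 | 5·2+6·3 = 28
M: 4·7+1·0 = 28 | 5·2+6·3 = 28
G: 4·0+1·6 = 6 | 5·0+6·1 = 6
Q: 4·7+1·8 = 36 | 5·0+6·6 = 36
gcd(4,1,5,6) = 1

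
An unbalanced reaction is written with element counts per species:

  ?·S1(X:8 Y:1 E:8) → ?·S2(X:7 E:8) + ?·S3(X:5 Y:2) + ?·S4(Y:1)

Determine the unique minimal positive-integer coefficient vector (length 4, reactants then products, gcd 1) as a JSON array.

Coefficients: [5, 5, 1, 3]

X: 5·8 = 40 | 5·7+1·5+3·0 = 40
Y: 5·1 = 5 | 5·0+1·2+3·1 = 5
E: 5·8 = 40 | 5·8+1·0+3·0 = 40
gcd(5,5,1,3) = 1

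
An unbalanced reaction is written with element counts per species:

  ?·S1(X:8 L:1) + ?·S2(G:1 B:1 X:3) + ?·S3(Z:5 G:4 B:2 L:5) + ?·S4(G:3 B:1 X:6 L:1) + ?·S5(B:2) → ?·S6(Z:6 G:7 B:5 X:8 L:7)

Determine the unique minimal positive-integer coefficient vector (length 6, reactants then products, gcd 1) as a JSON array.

Z: 2·0+2·0+6·5+3·0+4·0 = 30 | 5·6 = 30
G: 2·0+2·1+6·4+3·3+4·0 = 35 | 5·7 = 35
B: 2·0+2·1+6·2+3·1+4·2 = 25 | 5·5 = 25
X: 2·8+2·3+6·0+3·6+4·0 = 40 | 5·8 = 40
L: 2·1+2·0+6·5+3·1+4·0 = 35 | 5·7 = 35
gcd(2,2,6,3,4,5) = 1

Coefficients: [2, 2, 6, 3, 4, 5]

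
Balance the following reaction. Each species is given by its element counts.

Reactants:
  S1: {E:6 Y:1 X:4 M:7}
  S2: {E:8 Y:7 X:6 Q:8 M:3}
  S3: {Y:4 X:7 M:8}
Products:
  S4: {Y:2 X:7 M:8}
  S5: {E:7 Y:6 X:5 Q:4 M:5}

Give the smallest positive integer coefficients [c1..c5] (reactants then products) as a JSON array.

Coefficients: [1, 1, 2, 2, 2]

E: 1·6+1·8+2·0 = 14 | 2·0+2·7 = 14
Y: 1·1+1·7+2·4 = 16 | 2·2+2·6 = 16
X: 1·4+1·6+2·7 = 24 | 2·7+2·5 = 24
Q: 1·0+1·8+2·0 = 8 | 2·0+2·4 = 8
M: 1·7+1·3+2·8 = 26 | 2·8+2·5 = 26
gcd(1,1,2,2,2) = 1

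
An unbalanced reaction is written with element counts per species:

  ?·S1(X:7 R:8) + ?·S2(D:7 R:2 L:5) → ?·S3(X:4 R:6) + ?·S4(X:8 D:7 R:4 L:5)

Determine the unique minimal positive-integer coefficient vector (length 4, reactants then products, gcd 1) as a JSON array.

Coefficients: [4, 1, 5, 1]

X: 4·7+1·0 = 28 | 5·4+1·8 = 28
D: 4·0+1·7 = 7 | 5·0+1·7 = 7
R: 4·8+1·2 = 34 | 5·6+1·4 = 34
L: 4·0+1·5 = 5 | 5·0+1·5 = 5
gcd(4,1,5,1) = 1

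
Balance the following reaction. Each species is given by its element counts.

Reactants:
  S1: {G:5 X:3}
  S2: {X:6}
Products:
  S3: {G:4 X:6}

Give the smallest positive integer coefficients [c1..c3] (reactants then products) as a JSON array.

G: 4·5+3·0 = 20 | 5·4 = 20
X: 4·3+3·6 = 30 | 5·6 = 30
gcd(4,3,5) = 1

Coefficients: [4, 3, 5]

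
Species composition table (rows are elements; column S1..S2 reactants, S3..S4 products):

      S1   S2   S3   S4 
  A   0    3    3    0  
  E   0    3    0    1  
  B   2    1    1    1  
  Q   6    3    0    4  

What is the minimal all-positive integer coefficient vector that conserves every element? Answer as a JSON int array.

A: 3·0+2·3 = 6 | 2·3+6·0 = 6
E: 3·0+2·3 = 6 | 2·0+6·1 = 6
B: 3·2+2·1 = 8 | 2·1+6·1 = 8
Q: 3·6+2·3 = 24 | 2·0+6·4 = 24
gcd(3,2,2,6) = 1

Coefficients: [3, 2, 2, 6]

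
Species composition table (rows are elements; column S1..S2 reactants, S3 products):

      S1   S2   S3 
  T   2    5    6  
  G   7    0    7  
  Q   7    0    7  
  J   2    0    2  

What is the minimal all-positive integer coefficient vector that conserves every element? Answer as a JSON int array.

Coefficients: [5, 4, 5]

T: 5·2+4·5 = 30 | 5·6 = 30
G: 5·7+4·0 = 35 | 5·7 = 35
Q: 5·7+4·0 = 35 | 5·7 = 35
J: 5·2+4·0 = 10 | 5·2 = 10
gcd(5,4,5) = 1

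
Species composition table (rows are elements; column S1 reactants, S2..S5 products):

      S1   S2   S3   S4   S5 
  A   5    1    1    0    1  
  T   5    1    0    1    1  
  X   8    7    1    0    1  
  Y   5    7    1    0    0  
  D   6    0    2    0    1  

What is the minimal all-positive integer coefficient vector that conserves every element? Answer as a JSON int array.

A: 2·5 = 10 | 1·1+3·1+3·0+6·1 = 10
T: 2·5 = 10 | 1·1+3·0+3·1+6·1 = 10
X: 2·8 = 16 | 1·7+3·1+3·0+6·1 = 16
Y: 2·5 = 10 | 1·7+3·1+3·0+6·0 = 10
D: 2·6 = 12 | 1·0+3·2+3·0+6·1 = 12
gcd(2,1,3,3,6) = 1

Coefficients: [2, 1, 3, 3, 6]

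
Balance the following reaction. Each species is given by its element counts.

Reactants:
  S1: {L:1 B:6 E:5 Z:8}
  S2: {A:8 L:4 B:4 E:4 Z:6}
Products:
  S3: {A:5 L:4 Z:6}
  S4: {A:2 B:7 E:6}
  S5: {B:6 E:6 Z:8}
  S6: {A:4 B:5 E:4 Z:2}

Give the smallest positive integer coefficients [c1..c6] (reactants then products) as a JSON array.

Coefficients: [4, 5, 6, 3, 3, 1]

A: 4·0+5·8 = 40 | 6·5+3·2+3·0+1·4 = 40
L: 4·1+5·4 = 24 | 6·4+3·0+3·0+1·0 = 24
B: 4·6+5·4 = 44 | 6·0+3·7+3·6+1·5 = 44
E: 4·5+5·4 = 40 | 6·0+3·6+3·6+1·4 = 40
Z: 4·8+5·6 = 62 | 6·6+3·0+3·8+1·2 = 62
gcd(4,5,6,3,3,1) = 1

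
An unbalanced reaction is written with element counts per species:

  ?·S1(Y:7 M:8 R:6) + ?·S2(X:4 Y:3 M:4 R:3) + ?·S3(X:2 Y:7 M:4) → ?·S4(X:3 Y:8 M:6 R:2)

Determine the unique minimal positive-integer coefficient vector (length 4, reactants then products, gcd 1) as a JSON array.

X: 1·0+2·4+5·2 = 18 | 6·3 = 18
Y: 1·7+2·3+5·7 = 48 | 6·8 = 48
M: 1·8+2·4+5·4 = 36 | 6·6 = 36
R: 1·6+2·3+5·0 = 12 | 6·2 = 12
gcd(1,2,5,6) = 1

Coefficients: [1, 2, 5, 6]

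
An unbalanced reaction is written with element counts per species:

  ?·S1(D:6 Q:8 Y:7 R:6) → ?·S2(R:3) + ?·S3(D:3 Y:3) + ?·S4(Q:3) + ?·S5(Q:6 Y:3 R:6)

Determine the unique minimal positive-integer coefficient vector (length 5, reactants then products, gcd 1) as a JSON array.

D: 3·6 = 18 | 4·0+6·3+6·0+1·0 = 18
Q: 3·8 = 24 | 4·0+6·0+6·3+1·6 = 24
Y: 3·7 = 21 | 4·0+6·3+6·0+1·3 = 21
R: 3·6 = 18 | 4·3+6·0+6·0+1·6 = 18
gcd(3,4,6,6,1) = 1

Coefficients: [3, 4, 6, 6, 1]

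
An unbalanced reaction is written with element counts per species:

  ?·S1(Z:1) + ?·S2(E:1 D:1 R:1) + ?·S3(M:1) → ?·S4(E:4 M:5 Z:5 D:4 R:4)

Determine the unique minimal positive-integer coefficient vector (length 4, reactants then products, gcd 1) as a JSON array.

E: 5·0+4·1+5·0 = 4 | 1·4 = 4
M: 5·0+4·0+5·1 = 5 | 1·5 = 5
Z: 5·1+4·0+5·0 = 5 | 1·5 = 5
D: 5·0+4·1+5·0 = 4 | 1·4 = 4
R: 5·0+4·1+5·0 = 4 | 1·4 = 4
gcd(5,4,5,1) = 1

Coefficients: [5, 4, 5, 1]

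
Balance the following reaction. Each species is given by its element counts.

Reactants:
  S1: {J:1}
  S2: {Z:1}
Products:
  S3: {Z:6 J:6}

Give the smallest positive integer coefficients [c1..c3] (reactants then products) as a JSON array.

Z: 6·0+6·1 = 6 | 1·6 = 6
J: 6·1+6·0 = 6 | 1·6 = 6
gcd(6,6,1) = 1

Coefficients: [6, 6, 1]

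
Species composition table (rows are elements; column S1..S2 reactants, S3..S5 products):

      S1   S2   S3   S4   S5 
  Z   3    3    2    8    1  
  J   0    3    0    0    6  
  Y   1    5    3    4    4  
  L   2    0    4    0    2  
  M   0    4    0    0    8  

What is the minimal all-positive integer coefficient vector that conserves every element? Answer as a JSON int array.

Coefficients: [6, 4, 2, 3, 2]

Z: 6·3+4·3 = 30 | 2·2+3·8+2·1 = 30
J: 6·0+4·3 = 12 | 2·0+3·0+2·6 = 12
Y: 6·1+4·5 = 26 | 2·3+3·4+2·4 = 26
L: 6·2+4·0 = 12 | 2·4+3·0+2·2 = 12
M: 6·0+4·4 = 16 | 2·0+3·0+2·8 = 16
gcd(6,4,2,3,2) = 1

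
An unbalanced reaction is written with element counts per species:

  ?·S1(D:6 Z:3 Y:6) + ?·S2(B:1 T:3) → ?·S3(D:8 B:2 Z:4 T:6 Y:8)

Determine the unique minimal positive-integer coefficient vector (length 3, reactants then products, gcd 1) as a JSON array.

Coefficients: [4, 6, 3]

D: 4·6+6·0 = 24 | 3·8 = 24
B: 4·0+6·1 = 6 | 3·2 = 6
Z: 4·3+6·0 = 12 | 3·4 = 12
T: 4·0+6·3 = 18 | 3·6 = 18
Y: 4·6+6·0 = 24 | 3·8 = 24
gcd(4,6,3) = 1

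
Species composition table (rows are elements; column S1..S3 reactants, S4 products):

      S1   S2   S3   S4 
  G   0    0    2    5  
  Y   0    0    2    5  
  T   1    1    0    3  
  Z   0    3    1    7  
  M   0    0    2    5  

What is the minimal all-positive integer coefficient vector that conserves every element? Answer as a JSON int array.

Coefficients: [3, 3, 5, 2]

G: 3·0+3·0+5·2 = 10 | 2·5 = 10
Y: 3·0+3·0+5·2 = 10 | 2·5 = 10
T: 3·1+3·1+5·0 = 6 | 2·3 = 6
Z: 3·0+3·3+5·1 = 14 | 2·7 = 14
M: 3·0+3·0+5·2 = 10 | 2·5 = 10
gcd(3,3,5,2) = 1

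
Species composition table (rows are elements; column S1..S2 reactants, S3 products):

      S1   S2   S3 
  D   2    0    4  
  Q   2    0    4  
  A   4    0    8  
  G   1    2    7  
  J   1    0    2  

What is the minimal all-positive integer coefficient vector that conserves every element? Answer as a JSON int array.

Coefficients: [4, 5, 2]

D: 4·2+5·0 = 8 | 2·4 = 8
Q: 4·2+5·0 = 8 | 2·4 = 8
A: 4·4+5·0 = 16 | 2·8 = 16
G: 4·1+5·2 = 14 | 2·7 = 14
J: 4·1+5·0 = 4 | 2·2 = 4
gcd(4,5,2) = 1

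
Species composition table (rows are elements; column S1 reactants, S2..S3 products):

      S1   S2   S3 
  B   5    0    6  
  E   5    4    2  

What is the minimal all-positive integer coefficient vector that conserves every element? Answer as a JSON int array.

Coefficients: [6, 5, 5]

B: 6·5 = 30 | 5·0+5·6 = 30
E: 6·5 = 30 | 5·4+5·2 = 30
gcd(6,5,5) = 1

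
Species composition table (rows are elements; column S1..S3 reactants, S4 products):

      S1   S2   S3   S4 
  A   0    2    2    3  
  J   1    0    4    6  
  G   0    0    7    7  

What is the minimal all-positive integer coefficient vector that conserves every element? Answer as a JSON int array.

A: 4·0+1·2+2·2 = 6 | 2·3 = 6
J: 4·1+1·0+2·4 = 12 | 2·6 = 12
G: 4·0+1·0+2·7 = 14 | 2·7 = 14
gcd(4,1,2,2) = 1

Coefficients: [4, 1, 2, 2]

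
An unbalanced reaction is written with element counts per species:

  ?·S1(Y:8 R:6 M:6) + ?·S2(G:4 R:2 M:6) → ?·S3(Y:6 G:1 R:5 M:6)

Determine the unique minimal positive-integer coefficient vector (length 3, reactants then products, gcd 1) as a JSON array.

Coefficients: [3, 1, 4]

Y: 3·8+1·0 = 24 | 4·6 = 24
G: 3·0+1·4 = 4 | 4·1 = 4
R: 3·6+1·2 = 20 | 4·5 = 20
M: 3·6+1·6 = 24 | 4·6 = 24
gcd(3,1,4) = 1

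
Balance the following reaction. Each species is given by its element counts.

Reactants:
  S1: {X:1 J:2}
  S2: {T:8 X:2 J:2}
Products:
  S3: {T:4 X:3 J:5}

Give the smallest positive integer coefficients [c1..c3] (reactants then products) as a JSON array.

T: 4·0+1·8 = 8 | 2·4 = 8
X: 4·1+1·2 = 6 | 2·3 = 6
J: 4·2+1·2 = 10 | 2·5 = 10
gcd(4,1,2) = 1

Coefficients: [4, 1, 2]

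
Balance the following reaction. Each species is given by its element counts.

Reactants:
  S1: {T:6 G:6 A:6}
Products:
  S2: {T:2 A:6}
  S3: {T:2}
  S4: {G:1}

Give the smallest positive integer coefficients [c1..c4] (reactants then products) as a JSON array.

Coefficients: [1, 1, 2, 6]

T: 1·6 = 6 | 1·2+2·2+6·0 = 6
G: 1·6 = 6 | 1·0+2·0+6·1 = 6
A: 1·6 = 6 | 1·6+2·0+6·0 = 6
gcd(1,1,2,6) = 1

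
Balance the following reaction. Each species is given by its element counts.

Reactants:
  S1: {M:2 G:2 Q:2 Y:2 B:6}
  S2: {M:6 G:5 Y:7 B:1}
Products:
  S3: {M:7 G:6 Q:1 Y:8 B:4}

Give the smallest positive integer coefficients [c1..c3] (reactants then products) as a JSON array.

M: 1·2+2·6 = 14 | 2·7 = 14
G: 1·2+2·5 = 12 | 2·6 = 12
Q: 1·2+2·0 = 2 | 2·1 = 2
Y: 1·2+2·7 = 16 | 2·8 = 16
B: 1·6+2·1 = 8 | 2·4 = 8
gcd(1,2,2) = 1

Coefficients: [1, 2, 2]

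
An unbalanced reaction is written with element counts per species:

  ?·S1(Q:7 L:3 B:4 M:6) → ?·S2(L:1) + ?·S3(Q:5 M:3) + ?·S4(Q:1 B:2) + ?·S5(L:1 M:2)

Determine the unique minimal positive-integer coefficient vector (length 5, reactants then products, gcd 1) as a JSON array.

Coefficients: [2, 3, 2, 4, 3]

Q: 2·7 = 14 | 3·0+2·5+4·1+3·0 = 14
L: 2·3 = 6 | 3·1+2·0+4·0+3·1 = 6
B: 2·4 = 8 | 3·0+2·0+4·2+3·0 = 8
M: 2·6 = 12 | 3·0+2·3+4·0+3·2 = 12
gcd(2,3,2,4,3) = 1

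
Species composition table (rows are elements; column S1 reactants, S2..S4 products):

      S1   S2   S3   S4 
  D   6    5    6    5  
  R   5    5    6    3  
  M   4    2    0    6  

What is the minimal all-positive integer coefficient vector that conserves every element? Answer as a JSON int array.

Coefficients: [6, 3, 1, 3]

D: 6·6 = 36 | 3·5+1·6+3·5 = 36
R: 6·5 = 30 | 3·5+1·6+3·3 = 30
M: 6·4 = 24 | 3·2+1·0+3·6 = 24
gcd(6,3,1,3) = 1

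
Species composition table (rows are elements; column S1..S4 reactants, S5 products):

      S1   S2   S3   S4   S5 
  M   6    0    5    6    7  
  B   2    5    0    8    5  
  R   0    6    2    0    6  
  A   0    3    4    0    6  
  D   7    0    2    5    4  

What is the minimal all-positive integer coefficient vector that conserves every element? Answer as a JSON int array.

M: 1·6+4·0+6·5+1·6 = 42 | 6·7 = 42
B: 1·2+4·5+6·0+1·8 = 30 | 6·5 = 30
R: 1·0+4·6+6·2+1·0 = 36 | 6·6 = 36
A: 1·0+4·3+6·4+1·0 = 36 | 6·6 = 36
D: 1·7+4·0+6·2+1·5 = 24 | 6·4 = 24
gcd(1,4,6,1,6) = 1

Coefficients: [1, 4, 6, 1, 6]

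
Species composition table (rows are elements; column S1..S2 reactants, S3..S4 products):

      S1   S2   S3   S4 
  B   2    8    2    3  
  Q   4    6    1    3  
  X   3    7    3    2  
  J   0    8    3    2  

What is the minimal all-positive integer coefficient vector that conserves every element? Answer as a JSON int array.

Coefficients: [1, 3, 4, 6]

B: 1·2+3·8 = 26 | 4·2+6·3 = 26
Q: 1·4+3·6 = 22 | 4·1+6·3 = 22
X: 1·3+3·7 = 24 | 4·3+6·2 = 24
J: 1·0+3·8 = 24 | 4·3+6·2 = 24
gcd(1,3,4,6) = 1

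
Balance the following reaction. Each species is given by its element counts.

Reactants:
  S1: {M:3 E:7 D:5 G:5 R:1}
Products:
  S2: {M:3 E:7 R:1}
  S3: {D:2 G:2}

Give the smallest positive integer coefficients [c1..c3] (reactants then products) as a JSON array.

M: 2·3 = 6 | 2·3+5·0 = 6
E: 2·7 = 14 | 2·7+5·0 = 14
D: 2·5 = 10 | 2·0+5·2 = 10
G: 2·5 = 10 | 2·0+5·2 = 10
R: 2·1 = 2 | 2·1+5·0 = 2
gcd(2,2,5) = 1

Coefficients: [2, 2, 5]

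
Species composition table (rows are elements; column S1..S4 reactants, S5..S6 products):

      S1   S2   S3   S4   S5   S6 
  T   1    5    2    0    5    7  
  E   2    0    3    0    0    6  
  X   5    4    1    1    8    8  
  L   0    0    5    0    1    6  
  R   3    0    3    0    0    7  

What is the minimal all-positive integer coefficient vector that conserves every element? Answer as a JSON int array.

Coefficients: [3, 4, 4, 5, 2, 3]

T: 3·1+4·5+4·2+5·0 = 31 | 2·5+3·7 = 31
E: 3·2+4·0+4·3+5·0 = 18 | 2·0+3·6 = 18
X: 3·5+4·4+4·1+5·1 = 40 | 2·8+3·8 = 40
L: 3·0+4·0+4·5+5·0 = 20 | 2·1+3·6 = 20
R: 3·3+4·0+4·3+5·0 = 21 | 2·0+3·7 = 21
gcd(3,4,4,5,2,3) = 1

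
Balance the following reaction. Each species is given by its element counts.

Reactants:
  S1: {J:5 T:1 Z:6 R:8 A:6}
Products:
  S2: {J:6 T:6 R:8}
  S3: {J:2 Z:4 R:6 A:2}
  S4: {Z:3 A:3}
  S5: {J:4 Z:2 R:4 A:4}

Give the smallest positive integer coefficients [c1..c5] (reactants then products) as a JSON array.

J: 6·5 = 30 | 1·6+4·2+4·0+4·4 = 30
T: 6·1 = 6 | 1·6+4·0+4·0+4·0 = 6
Z: 6·6 = 36 | 1·0+4·4+4·3+4·2 = 36
R: 6·8 = 48 | 1·8+4·6+4·0+4·4 = 48
A: 6·6 = 36 | 1·0+4·2+4·3+4·4 = 36
gcd(6,1,4,4,4) = 1

Coefficients: [6, 1, 4, 4, 4]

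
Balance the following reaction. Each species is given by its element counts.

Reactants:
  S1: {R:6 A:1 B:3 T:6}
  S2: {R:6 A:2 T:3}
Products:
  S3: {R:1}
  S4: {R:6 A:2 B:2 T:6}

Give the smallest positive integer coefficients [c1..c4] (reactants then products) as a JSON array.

Coefficients: [2, 2, 6, 3]

R: 2·6+2·6 = 24 | 6·1+3·6 = 24
A: 2·1+2·2 = 6 | 6·0+3·2 = 6
B: 2·3+2·0 = 6 | 6·0+3·2 = 6
T: 2·6+2·3 = 18 | 6·0+3·6 = 18
gcd(2,2,6,3) = 1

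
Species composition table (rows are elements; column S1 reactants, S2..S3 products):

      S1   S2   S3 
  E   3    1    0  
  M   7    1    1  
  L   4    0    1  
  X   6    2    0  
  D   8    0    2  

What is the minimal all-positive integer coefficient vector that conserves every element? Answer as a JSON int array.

E: 1·3 = 3 | 3·1+4·0 = 3
M: 1·7 = 7 | 3·1+4·1 = 7
L: 1·4 = 4 | 3·0+4·1 = 4
X: 1·6 = 6 | 3·2+4·0 = 6
D: 1·8 = 8 | 3·0+4·2 = 8
gcd(1,3,4) = 1

Coefficients: [1, 3, 4]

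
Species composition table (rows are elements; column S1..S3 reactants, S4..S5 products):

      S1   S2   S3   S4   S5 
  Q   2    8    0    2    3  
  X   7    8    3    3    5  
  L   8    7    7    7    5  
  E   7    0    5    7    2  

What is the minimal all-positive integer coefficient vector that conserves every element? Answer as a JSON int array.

Coefficients: [2, 2, 1, 1, 6]

Q: 2·2+2·8+1·0 = 20 | 1·2+6·3 = 20
X: 2·7+2·8+1·3 = 33 | 1·3+6·5 = 33
L: 2·8+2·7+1·7 = 37 | 1·7+6·5 = 37
E: 2·7+2·0+1·5 = 19 | 1·7+6·2 = 19
gcd(2,2,1,1,6) = 1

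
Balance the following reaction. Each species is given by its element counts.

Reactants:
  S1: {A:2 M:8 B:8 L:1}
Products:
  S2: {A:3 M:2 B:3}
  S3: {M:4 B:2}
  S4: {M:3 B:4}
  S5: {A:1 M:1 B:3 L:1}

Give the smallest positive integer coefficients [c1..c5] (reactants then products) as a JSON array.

A: 3·2 = 6 | 1·3+4·0+1·0+3·1 = 6
M: 3·8 = 24 | 1·2+4·4+1·3+3·1 = 24
B: 3·8 = 24 | 1·3+4·2+1·4+3·3 = 24
L: 3·1 = 3 | 1·0+4·0+1·0+3·1 = 3
gcd(3,1,4,1,3) = 1

Coefficients: [3, 1, 4, 1, 3]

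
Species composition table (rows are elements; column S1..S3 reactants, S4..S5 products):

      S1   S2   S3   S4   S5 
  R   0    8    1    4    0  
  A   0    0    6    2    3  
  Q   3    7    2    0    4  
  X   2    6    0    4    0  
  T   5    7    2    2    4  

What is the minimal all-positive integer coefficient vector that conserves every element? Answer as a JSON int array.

R: 3·0+1·8+4·1 = 12 | 3·4+6·0 = 12
A: 3·0+1·0+4·6 = 24 | 3·2+6·3 = 24
Q: 3·3+1·7+4·2 = 24 | 3·0+6·4 = 24
X: 3·2+1·6+4·0 = 12 | 3·4+6·0 = 12
T: 3·5+1·7+4·2 = 30 | 3·2+6·4 = 30
gcd(3,1,4,3,6) = 1

Coefficients: [3, 1, 4, 3, 6]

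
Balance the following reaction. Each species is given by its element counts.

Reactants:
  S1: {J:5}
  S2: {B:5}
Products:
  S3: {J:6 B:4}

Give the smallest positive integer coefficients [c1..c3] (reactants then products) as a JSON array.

J: 6·5+4·0 = 30 | 5·6 = 30
B: 6·0+4·5 = 20 | 5·4 = 20
gcd(6,4,5) = 1

Coefficients: [6, 4, 5]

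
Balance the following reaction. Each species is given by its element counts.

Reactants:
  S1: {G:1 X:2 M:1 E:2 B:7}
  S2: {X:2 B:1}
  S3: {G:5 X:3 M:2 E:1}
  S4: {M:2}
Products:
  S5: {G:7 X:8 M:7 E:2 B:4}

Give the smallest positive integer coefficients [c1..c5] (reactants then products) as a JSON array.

Coefficients: [1, 5, 4, 6, 3]

G: 1·1+5·0+4·5+6·0 = 21 | 3·7 = 21
X: 1·2+5·2+4·3+6·0 = 24 | 3·8 = 24
M: 1·1+5·0+4·2+6·2 = 21 | 3·7 = 21
E: 1·2+5·0+4·1+6·0 = 6 | 3·2 = 6
B: 1·7+5·1+4·0+6·0 = 12 | 3·4 = 12
gcd(1,5,4,6,3) = 1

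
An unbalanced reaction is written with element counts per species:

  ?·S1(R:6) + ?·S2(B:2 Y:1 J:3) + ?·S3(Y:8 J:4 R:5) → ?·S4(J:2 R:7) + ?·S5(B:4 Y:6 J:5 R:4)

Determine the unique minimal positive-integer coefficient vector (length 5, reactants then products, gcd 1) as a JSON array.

Coefficients: [4, 4, 1, 3, 2]

B: 4·0+4·2+1·0 = 8 | 3·0+2·4 = 8
Y: 4·0+4·1+1·8 = 12 | 3·0+2·6 = 12
J: 4·0+4·3+1·4 = 16 | 3·2+2·5 = 16
R: 4·6+4·0+1·5 = 29 | 3·7+2·4 = 29
gcd(4,4,1,3,2) = 1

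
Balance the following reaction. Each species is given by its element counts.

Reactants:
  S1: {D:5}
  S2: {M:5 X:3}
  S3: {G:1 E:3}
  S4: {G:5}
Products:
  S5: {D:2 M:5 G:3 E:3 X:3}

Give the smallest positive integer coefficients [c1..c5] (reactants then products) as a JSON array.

D: 2·5+5·0+5·0+2·0 = 10 | 5·2 = 10
M: 2·0+5·5+5·0+2·0 = 25 | 5·5 = 25
G: 2·0+5·0+5·1+2·5 = 15 | 5·3 = 15
E: 2·0+5·0+5·3+2·0 = 15 | 5·3 = 15
X: 2·0+5·3+5·0+2·0 = 15 | 5·3 = 15
gcd(2,5,5,2,5) = 1

Coefficients: [2, 5, 5, 2, 5]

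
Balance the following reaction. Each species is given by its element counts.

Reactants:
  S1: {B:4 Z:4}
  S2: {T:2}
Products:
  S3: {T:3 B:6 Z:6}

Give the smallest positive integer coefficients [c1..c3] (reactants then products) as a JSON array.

T: 3·0+3·2 = 6 | 2·3 = 6
B: 3·4+3·0 = 12 | 2·6 = 12
Z: 3·4+3·0 = 12 | 2·6 = 12
gcd(3,3,2) = 1

Coefficients: [3, 3, 2]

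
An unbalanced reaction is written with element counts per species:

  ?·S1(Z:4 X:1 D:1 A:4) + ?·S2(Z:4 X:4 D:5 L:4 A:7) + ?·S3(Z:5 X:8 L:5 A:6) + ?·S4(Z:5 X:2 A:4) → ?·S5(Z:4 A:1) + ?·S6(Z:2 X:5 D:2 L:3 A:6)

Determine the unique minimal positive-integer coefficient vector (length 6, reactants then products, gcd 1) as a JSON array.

Z: 1·4+1·4+1·5+1·5 = 18 | 3·4+3·2 = 18
X: 1·1+1·4+1·8+1·2 = 15 | 3·0+3·5 = 15
D: 1·1+1·5+1·0+1·0 = 6 | 3·0+3·2 = 6
L: 1·0+1·4+1·5+1·0 = 9 | 3·0+3·3 = 9
A: 1·4+1·7+1·6+1·4 = 21 | 3·1+3·6 = 21
gcd(1,1,1,1,3,3) = 1

Coefficients: [1, 1, 1, 1, 3, 3]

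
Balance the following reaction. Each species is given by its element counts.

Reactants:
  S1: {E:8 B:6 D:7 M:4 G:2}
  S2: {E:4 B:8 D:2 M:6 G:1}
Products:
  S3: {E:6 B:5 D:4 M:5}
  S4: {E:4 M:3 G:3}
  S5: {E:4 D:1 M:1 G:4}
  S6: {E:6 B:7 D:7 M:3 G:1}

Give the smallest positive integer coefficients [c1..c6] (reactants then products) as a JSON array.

E: 5·8+1·4 = 44 | 2·6+1·4+1·4+4·6 = 44
B: 5·6+1·8 = 38 | 2·5+1·0+1·0+4·7 = 38
D: 5·7+1·2 = 37 | 2·4+1·0+1·1+4·7 = 37
M: 5·4+1·6 = 26 | 2·5+1·3+1·1+4·3 = 26
G: 5·2+1·1 = 11 | 2·0+1·3+1·4+4·1 = 11
gcd(5,1,2,1,1,4) = 1

Coefficients: [5, 1, 2, 1, 1, 4]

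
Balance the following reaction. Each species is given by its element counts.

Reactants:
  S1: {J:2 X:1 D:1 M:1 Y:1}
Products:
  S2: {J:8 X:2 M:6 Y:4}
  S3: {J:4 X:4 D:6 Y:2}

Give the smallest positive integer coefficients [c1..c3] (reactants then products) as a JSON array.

Coefficients: [6, 1, 1]

J: 6·2 = 12 | 1·8+1·4 = 12
X: 6·1 = 6 | 1·2+1·4 = 6
D: 6·1 = 6 | 1·0+1·6 = 6
M: 6·1 = 6 | 1·6+1·0 = 6
Y: 6·1 = 6 | 1·4+1·2 = 6
gcd(6,1,1) = 1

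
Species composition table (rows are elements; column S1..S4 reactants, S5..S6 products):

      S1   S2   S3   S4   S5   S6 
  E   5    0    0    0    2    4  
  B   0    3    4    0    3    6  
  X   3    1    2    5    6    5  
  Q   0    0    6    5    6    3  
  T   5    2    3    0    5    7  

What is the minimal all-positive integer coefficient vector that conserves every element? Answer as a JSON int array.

E: 4·5+6·0+3·0+3·0 = 20 | 4·2+3·4 = 20
B: 4·0+6·3+3·4+3·0 = 30 | 4·3+3·6 = 30
X: 4·3+6·1+3·2+3·5 = 39 | 4·6+3·5 = 39
Q: 4·0+6·0+3·6+3·5 = 33 | 4·6+3·3 = 33
T: 4·5+6·2+3·3+3·0 = 41 | 4·5+3·7 = 41
gcd(4,6,3,3,4,3) = 1

Coefficients: [4, 6, 3, 3, 4, 3]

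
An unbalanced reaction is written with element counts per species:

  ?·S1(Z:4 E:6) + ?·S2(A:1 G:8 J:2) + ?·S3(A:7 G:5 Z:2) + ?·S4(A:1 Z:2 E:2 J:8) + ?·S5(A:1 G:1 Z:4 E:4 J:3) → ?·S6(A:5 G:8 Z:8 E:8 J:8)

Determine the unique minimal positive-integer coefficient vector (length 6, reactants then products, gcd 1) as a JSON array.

Coefficients: [2, 3, 2, 2, 6, 5]

A: 2·0+3·1+2·7+2·1+6·1 = 25 | 5·5 = 25
G: 2·0+3·8+2·5+2·0+6·1 = 40 | 5·8 = 40
Z: 2·4+3·0+2·2+2·2+6·4 = 40 | 5·8 = 40
E: 2·6+3·0+2·0+2·2+6·4 = 40 | 5·8 = 40
J: 2·0+3·2+2·0+2·8+6·3 = 40 | 5·8 = 40
gcd(2,3,2,2,6,5) = 1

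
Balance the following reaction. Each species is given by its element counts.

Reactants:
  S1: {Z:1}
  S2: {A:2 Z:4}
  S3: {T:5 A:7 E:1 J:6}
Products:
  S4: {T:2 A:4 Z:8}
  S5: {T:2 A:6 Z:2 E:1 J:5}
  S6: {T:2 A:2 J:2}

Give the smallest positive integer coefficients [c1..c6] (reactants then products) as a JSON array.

T: 4·0+4·0+2·5 = 10 | 2·2+2·2+1·2 = 10
A: 4·0+4·2+2·7 = 22 | 2·4+2·6+1·2 = 22
Z: 4·1+4·4+2·0 = 20 | 2·8+2·2+1·0 = 20
E: 4·0+4·0+2·1 = 2 | 2·0+2·1+1·0 = 2
J: 4·0+4·0+2·6 = 12 | 2·0+2·5+1·2 = 12
gcd(4,4,2,2,2,1) = 1

Coefficients: [4, 4, 2, 2, 2, 1]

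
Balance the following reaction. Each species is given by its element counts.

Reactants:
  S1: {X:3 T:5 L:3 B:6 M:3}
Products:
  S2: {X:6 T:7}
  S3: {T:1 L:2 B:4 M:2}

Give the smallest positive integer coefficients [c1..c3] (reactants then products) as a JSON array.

Coefficients: [2, 1, 3]

X: 2·3 = 6 | 1·6+3·0 = 6
T: 2·5 = 10 | 1·7+3·1 = 10
L: 2·3 = 6 | 1·0+3·2 = 6
B: 2·6 = 12 | 1·0+3·4 = 12
M: 2·3 = 6 | 1·0+3·2 = 6
gcd(2,1,3) = 1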